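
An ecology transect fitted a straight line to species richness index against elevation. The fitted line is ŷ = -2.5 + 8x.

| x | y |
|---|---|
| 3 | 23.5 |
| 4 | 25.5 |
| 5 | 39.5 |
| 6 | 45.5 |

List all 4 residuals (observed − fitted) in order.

x=3: ŷ = -2.5 + 8·3 = 21.5; r = 23.5 − 21.5 = 2
x=4: ŷ = -2.5 + 8·4 = 29.5; r = 25.5 − 29.5 = -4
x=5: ŷ = -2.5 + 8·5 = 37.5; r = 39.5 − 37.5 = 2
x=6: ŷ = -2.5 + 8·6 = 45.5; r = 45.5 − 45.5 = 0

2, -4, 2, 0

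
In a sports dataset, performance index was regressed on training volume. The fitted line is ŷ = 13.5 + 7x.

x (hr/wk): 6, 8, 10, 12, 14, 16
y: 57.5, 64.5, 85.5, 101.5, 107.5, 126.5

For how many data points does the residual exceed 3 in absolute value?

x=6: ŷ = 13.5 + 7·6 = 55.5; e = 57.5 − 55.5 = 2
x=8: ŷ = 13.5 + 7·8 = 69.5; e = 64.5 − 69.5 = -5
x=10: ŷ = 13.5 + 7·10 = 83.5; e = 85.5 − 83.5 = 2
x=12: ŷ = 13.5 + 7·12 = 97.5; e = 101.5 − 97.5 = 4
x=14: ŷ = 13.5 + 7·14 = 111.5; e = 107.5 − 111.5 = -4
x=16: ŷ = 13.5 + 7·16 = 125.5; e = 126.5 − 125.5 = 1
|e| > 3: x=8 (|e|=5), x=12 (|e|=4), x=14 (|e|=4) → 3

3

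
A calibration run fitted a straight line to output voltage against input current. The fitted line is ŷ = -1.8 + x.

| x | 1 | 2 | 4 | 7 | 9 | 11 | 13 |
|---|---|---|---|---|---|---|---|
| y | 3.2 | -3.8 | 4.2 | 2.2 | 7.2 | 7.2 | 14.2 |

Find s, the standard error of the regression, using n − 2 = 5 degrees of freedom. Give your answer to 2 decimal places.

s = 3.41

x=1: ŷ = -1.8 + 1 = -0.8; e = 3.2 − (-0.8) = 4
x=2: ŷ = -1.8 + 2 = 0.2; e = -3.8 − 0.2 = -4
x=4: ŷ = -1.8 + 4 = 2.2; e = 4.2 − 2.2 = 2
x=7: ŷ = -1.8 + 7 = 5.2; e = 2.2 − 5.2 = -3
x=9: ŷ = -1.8 + 9 = 7.2; e = 7.2 − 7.2 = 0
x=11: ŷ = -1.8 + 11 = 9.2; e = 7.2 − 9.2 = -2
x=13: ŷ = -1.8 + 13 = 11.2; e = 14.2 − 11.2 = 3
SSE = 16 + 16 + 4 + 9 + 0 + 4 + 9 = 58
s = √(58/5) = √11.6 ≈ 3.41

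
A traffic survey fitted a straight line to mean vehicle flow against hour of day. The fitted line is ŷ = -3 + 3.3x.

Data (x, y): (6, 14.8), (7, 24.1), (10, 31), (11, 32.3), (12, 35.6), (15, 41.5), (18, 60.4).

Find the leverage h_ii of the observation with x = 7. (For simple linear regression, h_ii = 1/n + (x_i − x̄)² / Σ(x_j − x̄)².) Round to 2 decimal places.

h = 0.31

x̄ = (6 + 7 + 10 + 11 + 12 + 15 + 18)/7 = 11.2857
Σ(x − x̄)² = 27.9388 + 18.3673 + 1.65306 + 0.0816327 + 0.510204 + 13.7959 + 45.0816 = 107.429
h = 1/7 + (-4.28571)²/107.429 = 0.142857 + 0.170973 = 0.31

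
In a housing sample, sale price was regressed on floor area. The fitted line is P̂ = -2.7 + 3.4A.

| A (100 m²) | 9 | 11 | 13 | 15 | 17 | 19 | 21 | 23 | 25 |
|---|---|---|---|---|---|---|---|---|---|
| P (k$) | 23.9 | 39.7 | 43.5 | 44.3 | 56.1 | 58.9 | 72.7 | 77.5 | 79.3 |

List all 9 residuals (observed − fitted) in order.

-4, 5, 2, -4, 1, -3, 4, 2, -3

A=9: P̂ = -2.7 + 3.4·9 = 27.9; e = 23.9 − 27.9 = -4
A=11: P̂ = -2.7 + 3.4·11 = 34.7; e = 39.7 − 34.7 = 5
A=13: P̂ = -2.7 + 3.4·13 = 41.5; e = 43.5 − 41.5 = 2
A=15: P̂ = -2.7 + 3.4·15 = 48.3; e = 44.3 − 48.3 = -4
A=17: P̂ = -2.7 + 3.4·17 = 55.1; e = 56.1 − 55.1 = 1
A=19: P̂ = -2.7 + 3.4·19 = 61.9; e = 58.9 − 61.9 = -3
A=21: P̂ = -2.7 + 3.4·21 = 68.7; e = 72.7 − 68.7 = 4
A=23: P̂ = -2.7 + 3.4·23 = 75.5; e = 77.5 − 75.5 = 2
A=25: P̂ = -2.7 + 3.4·25 = 82.3; e = 79.3 − 82.3 = -3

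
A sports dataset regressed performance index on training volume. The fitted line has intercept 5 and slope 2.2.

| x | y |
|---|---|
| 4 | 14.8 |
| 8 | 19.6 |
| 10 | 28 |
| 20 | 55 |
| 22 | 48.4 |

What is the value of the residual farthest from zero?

x=4: ŷ = 5 + 2.2·4 = 13.8; r = 14.8 − 13.8 = 1
x=8: ŷ = 5 + 2.2·8 = 22.6; r = 19.6 − 22.6 = -3
x=10: ŷ = 5 + 2.2·10 = 27; r = 28 − 27 = 1
x=20: ŷ = 5 + 2.2·20 = 49; r = 55 − 49 = 6
x=22: ŷ = 5 + 2.2·22 = 53.4; r = 48.4 − 53.4 = -5
Largest |r| is 6 at x = 20, residual 6.

r = 6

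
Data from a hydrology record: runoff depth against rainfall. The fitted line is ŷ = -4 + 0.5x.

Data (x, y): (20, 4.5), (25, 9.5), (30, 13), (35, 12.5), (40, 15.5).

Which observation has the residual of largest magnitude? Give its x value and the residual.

x = 30, r = 2

x=20: ŷ = -4 + 0.5·20 = 6; r = 4.5 − 6 = -1.5
x=25: ŷ = -4 + 0.5·25 = 8.5; r = 9.5 − 8.5 = 1
x=30: ŷ = -4 + 0.5·30 = 11; r = 13 − 11 = 2
x=35: ŷ = -4 + 0.5·35 = 13.5; r = 12.5 − 13.5 = -1
x=40: ŷ = -4 + 0.5·40 = 16; r = 15.5 − 16 = -0.5
Largest |r| is 2 at x = 30, residual 2.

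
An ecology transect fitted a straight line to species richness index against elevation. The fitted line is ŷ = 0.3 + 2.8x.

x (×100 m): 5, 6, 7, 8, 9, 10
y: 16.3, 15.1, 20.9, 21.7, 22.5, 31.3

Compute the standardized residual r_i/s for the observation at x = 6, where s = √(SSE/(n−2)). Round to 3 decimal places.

-0.756

x=5: ŷ = 0.3 + 2.8·5 = 14.3; r = 16.3 − 14.3 = 2
x=6: ŷ = 0.3 + 2.8·6 = 17.1; r = 15.1 − 17.1 = -2
x=7: ŷ = 0.3 + 2.8·7 = 19.9; r = 20.9 − 19.9 = 1
x=8: ŷ = 0.3 + 2.8·8 = 22.7; r = 21.7 − 22.7 = -1
x=9: ŷ = 0.3 + 2.8·9 = 25.5; r = 22.5 − 25.5 = -3
x=10: ŷ = 0.3 + 2.8·10 = 28.3; r = 31.3 − 28.3 = 3
SSE = 4 + 4 + 1 + 1 + 9 + 9 = 28
s = √(28/4) = 2.64575
r/s = -2 / 2.64575 = -0.756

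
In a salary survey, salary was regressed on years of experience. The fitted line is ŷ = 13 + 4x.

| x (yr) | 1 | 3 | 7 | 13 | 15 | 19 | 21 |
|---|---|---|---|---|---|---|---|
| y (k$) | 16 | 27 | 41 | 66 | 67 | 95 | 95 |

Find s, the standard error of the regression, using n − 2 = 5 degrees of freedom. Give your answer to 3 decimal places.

s = 4.050

x=1: ŷ = 13 + 4·1 = 17; r = 16 − 17 = -1
x=3: ŷ = 13 + 4·3 = 25; r = 27 − 25 = 2
x=7: ŷ = 13 + 4·7 = 41; r = 41 − 41 = 0
x=13: ŷ = 13 + 4·13 = 65; r = 66 − 65 = 1
x=15: ŷ = 13 + 4·15 = 73; r = 67 − 73 = -6
x=19: ŷ = 13 + 4·19 = 89; r = 95 − 89 = 6
x=21: ŷ = 13 + 4·21 = 97; r = 95 − 97 = -2
SSE = 1 + 4 + 0 + 1 + 36 + 36 + 4 = 82
s = √(82/5) = √16.4 ≈ 4.050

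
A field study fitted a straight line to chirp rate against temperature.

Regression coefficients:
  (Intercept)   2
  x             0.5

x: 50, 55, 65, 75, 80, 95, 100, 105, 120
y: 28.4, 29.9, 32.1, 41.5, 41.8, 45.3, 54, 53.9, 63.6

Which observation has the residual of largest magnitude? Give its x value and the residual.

x=50: ŷ = 2 + 0.5·50 = 27; e = 28.4 − 27 = 1.4
x=55: ŷ = 2 + 0.5·55 = 29.5; e = 29.9 − 29.5 = 0.4
x=65: ŷ = 2 + 0.5·65 = 34.5; e = 32.1 − 34.5 = -2.4
x=75: ŷ = 2 + 0.5·75 = 39.5; e = 41.5 − 39.5 = 2
x=80: ŷ = 2 + 0.5·80 = 42; e = 41.8 − 42 = -0.2
x=95: ŷ = 2 + 0.5·95 = 49.5; e = 45.3 − 49.5 = -4.2
x=100: ŷ = 2 + 0.5·100 = 52; e = 54 − 52 = 2
x=105: ŷ = 2 + 0.5·105 = 54.5; e = 53.9 − 54.5 = -0.6
x=120: ŷ = 2 + 0.5·120 = 62; e = 63.6 − 62 = 1.6
Largest |e| is 4.2 at x = 95, residual -4.2.

x = 95, e = -4.2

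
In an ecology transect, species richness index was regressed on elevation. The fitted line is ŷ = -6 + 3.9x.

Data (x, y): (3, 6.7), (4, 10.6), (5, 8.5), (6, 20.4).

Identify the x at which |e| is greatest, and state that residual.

x=3: ŷ = -6 + 3.9·3 = 5.7; e = 6.7 − 5.7 = 1
x=4: ŷ = -6 + 3.9·4 = 9.6; e = 10.6 − 9.6 = 1
x=5: ŷ = -6 + 3.9·5 = 13.5; e = 8.5 − 13.5 = -5
x=6: ŷ = -6 + 3.9·6 = 17.4; e = 20.4 − 17.4 = 3
Largest |e| is 5 at x = 5, residual -5.

x = 5, e = -5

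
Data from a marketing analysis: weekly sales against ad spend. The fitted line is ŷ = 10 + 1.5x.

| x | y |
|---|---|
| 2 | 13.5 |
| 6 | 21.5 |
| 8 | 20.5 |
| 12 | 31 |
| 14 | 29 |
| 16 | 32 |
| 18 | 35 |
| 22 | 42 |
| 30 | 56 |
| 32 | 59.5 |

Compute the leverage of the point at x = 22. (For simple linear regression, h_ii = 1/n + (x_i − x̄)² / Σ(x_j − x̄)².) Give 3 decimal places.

x̄ = (2 + 6 + 8 + 12 + 14 + 16 + 18 + 22 + 30 + 32)/10 = 16
Σ(x − x̄)² = 196 + 100 + 64 + 16 + 4 + 0 + 4 + 36 + 196 + 256 = 872
h = 1/10 + (6)²/872 = 0.1 + 0.0412844 = 0.141

h = 0.141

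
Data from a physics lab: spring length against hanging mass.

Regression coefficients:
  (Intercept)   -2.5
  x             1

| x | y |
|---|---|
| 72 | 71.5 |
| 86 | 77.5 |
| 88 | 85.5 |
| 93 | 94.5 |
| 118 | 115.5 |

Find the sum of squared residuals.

x=72: ŷ = -2.5 + 72 = 69.5; e = 71.5 − 69.5 = 2
x=86: ŷ = -2.5 + 86 = 83.5; e = 77.5 − 83.5 = -6
x=88: ŷ = -2.5 + 88 = 85.5; e = 85.5 − 85.5 = 0
x=93: ŷ = -2.5 + 93 = 90.5; e = 94.5 − 90.5 = 4
x=118: ŷ = -2.5 + 118 = 115.5; e = 115.5 − 115.5 = 0
SSE = 4 + 36 + 0 + 16 + 0 = 56

SSE = 56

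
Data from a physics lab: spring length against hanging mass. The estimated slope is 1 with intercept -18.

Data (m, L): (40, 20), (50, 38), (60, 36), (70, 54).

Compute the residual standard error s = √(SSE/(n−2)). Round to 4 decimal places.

s = 6.3246

m=40: ŷ = -18 + 40 = 22; r = 20 − 22 = -2
m=50: ŷ = -18 + 50 = 32; r = 38 − 32 = 6
m=60: ŷ = -18 + 60 = 42; r = 36 − 42 = -6
m=70: ŷ = -18 + 70 = 52; r = 54 − 52 = 2
SSE = 4 + 36 + 36 + 4 = 80
s = √(80/2) = √40 ≈ 6.3246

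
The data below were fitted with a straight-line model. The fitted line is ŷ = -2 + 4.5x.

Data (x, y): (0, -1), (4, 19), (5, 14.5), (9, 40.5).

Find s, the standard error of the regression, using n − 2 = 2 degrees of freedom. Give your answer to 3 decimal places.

x=0: ŷ = -2 + 4.5·0 = -2; r = -1 − (-2) = 1
x=4: ŷ = -2 + 4.5·4 = 16; r = 19 − 16 = 3
x=5: ŷ = -2 + 4.5·5 = 20.5; r = 14.5 − 20.5 = -6
x=9: ŷ = -2 + 4.5·9 = 38.5; r = 40.5 − 38.5 = 2
SSE = 1 + 9 + 36 + 4 = 50
s = √(50/2) = √25 ≈ 5.000

s = 5.000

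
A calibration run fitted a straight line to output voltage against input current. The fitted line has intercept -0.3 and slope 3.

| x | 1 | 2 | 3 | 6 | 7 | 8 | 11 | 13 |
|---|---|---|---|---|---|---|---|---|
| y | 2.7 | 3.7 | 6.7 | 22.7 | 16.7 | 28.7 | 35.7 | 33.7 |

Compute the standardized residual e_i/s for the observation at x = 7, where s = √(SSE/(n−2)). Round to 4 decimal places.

-0.9428

x=1: ŷ = -0.3 + 3·1 = 2.7; e = 2.7 − 2.7 = 0
x=2: ŷ = -0.3 + 3·2 = 5.7; e = 3.7 − 5.7 = -2
x=3: ŷ = -0.3 + 3·3 = 8.7; e = 6.7 − 8.7 = -2
x=6: ŷ = -0.3 + 3·6 = 17.7; e = 22.7 − 17.7 = 5
x=7: ŷ = -0.3 + 3·7 = 20.7; e = 16.7 − 20.7 = -4
x=8: ŷ = -0.3 + 3·8 = 23.7; e = 28.7 − 23.7 = 5
x=11: ŷ = -0.3 + 3·11 = 32.7; e = 35.7 − 32.7 = 3
x=13: ŷ = -0.3 + 3·13 = 38.7; e = 33.7 − 38.7 = -5
SSE = 0 + 4 + 4 + 25 + 16 + 25 + 9 + 25 = 108
s = √(108/6) = 4.24264
e/s = -4 / 4.24264 = -0.9428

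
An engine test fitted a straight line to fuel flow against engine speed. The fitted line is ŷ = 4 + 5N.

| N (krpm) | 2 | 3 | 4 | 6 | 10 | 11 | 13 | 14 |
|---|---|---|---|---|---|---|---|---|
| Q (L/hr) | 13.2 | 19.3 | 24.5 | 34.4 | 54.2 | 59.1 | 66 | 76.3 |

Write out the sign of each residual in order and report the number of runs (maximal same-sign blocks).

N=2: ŷ = 4 + 5·2 = 14; r = 13.2 − 14 = -0.8
N=3: ŷ = 4 + 5·3 = 19; r = 19.3 − 19 = 0.3
N=4: ŷ = 4 + 5·4 = 24; r = 24.5 − 24 = 0.5
N=6: ŷ = 4 + 5·6 = 34; r = 34.4 − 34 = 0.4
N=10: ŷ = 4 + 5·10 = 54; r = 54.2 − 54 = 0.2
N=11: ŷ = 4 + 5·11 = 59; r = 59.1 − 59 = 0.1
N=13: ŷ = 4 + 5·13 = 69; r = 66 − 69 = -3
N=14: ŷ = 4 + 5·14 = 74; r = 76.3 − 74 = 2.3
Signs: − + + + + + − +
Runs: −×1, +×5, −×1, +×1 → 4

4 runs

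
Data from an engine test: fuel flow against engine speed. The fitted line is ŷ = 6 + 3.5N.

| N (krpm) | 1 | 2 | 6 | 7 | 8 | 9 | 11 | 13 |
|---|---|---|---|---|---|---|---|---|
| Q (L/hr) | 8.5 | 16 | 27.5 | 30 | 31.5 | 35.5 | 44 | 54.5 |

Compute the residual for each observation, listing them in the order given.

N=1: ŷ = 6 + 3.5·1 = 9.5; r = 8.5 − 9.5 = -1
N=2: ŷ = 6 + 3.5·2 = 13; r = 16 − 13 = 3
N=6: ŷ = 6 + 3.5·6 = 27; r = 27.5 − 27 = 0.5
N=7: ŷ = 6 + 3.5·7 = 30.5; r = 30 − 30.5 = -0.5
N=8: ŷ = 6 + 3.5·8 = 34; r = 31.5 − 34 = -2.5
N=9: ŷ = 6 + 3.5·9 = 37.5; r = 35.5 − 37.5 = -2
N=11: ŷ = 6 + 3.5·11 = 44.5; r = 44 − 44.5 = -0.5
N=13: ŷ = 6 + 3.5·13 = 51.5; r = 54.5 − 51.5 = 3

-1, 3, 0.5, -0.5, -2.5, -2, -0.5, 3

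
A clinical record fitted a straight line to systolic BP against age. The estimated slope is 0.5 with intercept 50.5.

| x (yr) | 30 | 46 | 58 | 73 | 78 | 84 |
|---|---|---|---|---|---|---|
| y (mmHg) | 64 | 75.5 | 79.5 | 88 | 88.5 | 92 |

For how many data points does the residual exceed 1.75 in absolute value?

x=30: ŷ = 50.5 + 0.5·30 = 65.5; e = 64 − 65.5 = -1.5
x=46: ŷ = 50.5 + 0.5·46 = 73.5; e = 75.5 − 73.5 = 2
x=58: ŷ = 50.5 + 0.5·58 = 79.5; e = 79.5 − 79.5 = 0
x=73: ŷ = 50.5 + 0.5·73 = 87; e = 88 − 87 = 1
x=78: ŷ = 50.5 + 0.5·78 = 89.5; e = 88.5 − 89.5 = -1
x=84: ŷ = 50.5 + 0.5·84 = 92.5; e = 92 − 92.5 = -0.5
|e| > 1.75: x=46 (|e|=2) → 1

1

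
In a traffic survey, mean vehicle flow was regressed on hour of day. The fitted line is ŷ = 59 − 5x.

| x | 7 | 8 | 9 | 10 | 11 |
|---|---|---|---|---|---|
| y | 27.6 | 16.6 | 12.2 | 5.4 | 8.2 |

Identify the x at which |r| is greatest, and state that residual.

x=7: ŷ = 59 − 5·7 = 24; r = 27.6 − 24 = 3.6
x=8: ŷ = 59 − 5·8 = 19; r = 16.6 − 19 = -2.4
x=9: ŷ = 59 − 5·9 = 14; r = 12.2 − 14 = -1.8
x=10: ŷ = 59 − 5·10 = 9; r = 5.4 − 9 = -3.6
x=11: ŷ = 59 − 5·11 = 4; r = 8.2 − 4 = 4.2
Largest |r| is 4.2 at x = 11, residual 4.2.

x = 11, r = 4.2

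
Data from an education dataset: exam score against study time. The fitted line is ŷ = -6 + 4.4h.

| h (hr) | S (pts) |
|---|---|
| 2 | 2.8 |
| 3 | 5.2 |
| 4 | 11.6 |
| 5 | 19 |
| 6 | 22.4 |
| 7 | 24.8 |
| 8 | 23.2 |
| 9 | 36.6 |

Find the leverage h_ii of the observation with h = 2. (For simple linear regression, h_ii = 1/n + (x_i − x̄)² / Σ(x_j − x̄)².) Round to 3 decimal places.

h̄ = (2 + 3 + 4 + 5 + 6 + 7 + 8 + 9)/8 = 5.5
Σ(h − h̄)² = 12.25 + 6.25 + 2.25 + 0.25 + 0.25 + 2.25 + 6.25 + 12.25 = 42
h = 1/8 + (-3.5)²/42 = 0.125 + 0.291667 = 0.417

h = 0.417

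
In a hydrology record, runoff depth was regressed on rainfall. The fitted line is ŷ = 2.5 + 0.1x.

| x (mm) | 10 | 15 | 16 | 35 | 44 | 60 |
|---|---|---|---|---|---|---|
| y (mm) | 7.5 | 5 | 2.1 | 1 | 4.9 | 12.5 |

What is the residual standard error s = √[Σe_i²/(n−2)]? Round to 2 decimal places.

s = 4.06

x=10: ŷ = 2.5 + 0.1·10 = 3.5; e = 7.5 − 3.5 = 4
x=15: ŷ = 2.5 + 0.1·15 = 4; e = 5 − 4 = 1
x=16: ŷ = 2.5 + 0.1·16 = 4.1; e = 2.1 − 4.1 = -2
x=35: ŷ = 2.5 + 0.1·35 = 6; e = 1 − 6 = -5
x=44: ŷ = 2.5 + 0.1·44 = 6.9; e = 4.9 − 6.9 = -2
x=60: ŷ = 2.5 + 0.1·60 = 8.5; e = 12.5 − 8.5 = 4
SSE = 16 + 1 + 4 + 25 + 4 + 16 = 66
s = √(66/4) = √16.5 ≈ 4.06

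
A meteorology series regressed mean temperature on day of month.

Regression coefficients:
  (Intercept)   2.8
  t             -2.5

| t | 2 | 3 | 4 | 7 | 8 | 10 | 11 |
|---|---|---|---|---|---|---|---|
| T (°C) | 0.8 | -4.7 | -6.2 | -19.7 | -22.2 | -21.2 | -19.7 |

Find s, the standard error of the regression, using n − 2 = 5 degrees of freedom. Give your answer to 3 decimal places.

s = 4.147

t=2: ŷ = 2.8 − 2.5·2 = -2.2; r = 0.8 − (-2.2) = 3
t=3: ŷ = 2.8 − 2.5·3 = -4.7; r = -4.7 − (-4.7) = 0
t=4: ŷ = 2.8 − 2.5·4 = -7.2; r = -6.2 − (-7.2) = 1
t=7: ŷ = 2.8 − 2.5·7 = -14.7; r = -19.7 − (-14.7) = -5
t=8: ŷ = 2.8 − 2.5·8 = -17.2; r = -22.2 − (-17.2) = -5
t=10: ŷ = 2.8 − 2.5·10 = -22.2; r = -21.2 − (-22.2) = 1
t=11: ŷ = 2.8 − 2.5·11 = -24.7; r = -19.7 − (-24.7) = 5
SSE = 9 + 0 + 1 + 25 + 25 + 1 + 25 = 86
s = √(86/5) = √17.2 ≈ 4.147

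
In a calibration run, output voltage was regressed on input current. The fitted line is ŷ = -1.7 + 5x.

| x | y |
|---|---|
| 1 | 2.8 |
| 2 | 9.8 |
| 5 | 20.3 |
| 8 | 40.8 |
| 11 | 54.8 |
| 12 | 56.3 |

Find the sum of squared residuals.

SSE = 24

x=1: ŷ = -1.7 + 5·1 = 3.3; e = 2.8 − 3.3 = -0.5
x=2: ŷ = -1.7 + 5·2 = 8.3; e = 9.8 − 8.3 = 1.5
x=5: ŷ = -1.7 + 5·5 = 23.3; e = 20.3 − 23.3 = -3
x=8: ŷ = -1.7 + 5·8 = 38.3; e = 40.8 − 38.3 = 2.5
x=11: ŷ = -1.7 + 5·11 = 53.3; e = 54.8 − 53.3 = 1.5
x=12: ŷ = -1.7 + 5·12 = 58.3; e = 56.3 − 58.3 = -2
SSE = 0.25 + 2.25 + 9 + 6.25 + 2.25 + 4 = 24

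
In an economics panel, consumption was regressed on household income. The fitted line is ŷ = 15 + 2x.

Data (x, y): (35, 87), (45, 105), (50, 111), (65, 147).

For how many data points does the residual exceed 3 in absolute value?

x=35: ŷ = 15 + 2·35 = 85; r = 87 − 85 = 2
x=45: ŷ = 15 + 2·45 = 105; r = 105 − 105 = 0
x=50: ŷ = 15 + 2·50 = 115; r = 111 − 115 = -4
x=65: ŷ = 15 + 2·65 = 145; r = 147 − 145 = 2
|r| > 3: x=50 (|r|=4) → 1

1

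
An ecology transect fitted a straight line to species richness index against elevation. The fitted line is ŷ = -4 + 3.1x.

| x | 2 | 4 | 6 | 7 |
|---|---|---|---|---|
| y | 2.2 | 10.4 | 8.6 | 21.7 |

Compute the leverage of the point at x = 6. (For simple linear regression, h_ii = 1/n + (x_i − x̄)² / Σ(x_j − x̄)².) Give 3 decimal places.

h = 0.356

x̄ = (2 + 4 + 6 + 7)/4 = 4.75
Σ(x − x̄)² = 7.5625 + 0.5625 + 1.5625 + 5.0625 = 14.75
h = 1/4 + (1.25)²/14.75 = 0.25 + 0.105932 = 0.356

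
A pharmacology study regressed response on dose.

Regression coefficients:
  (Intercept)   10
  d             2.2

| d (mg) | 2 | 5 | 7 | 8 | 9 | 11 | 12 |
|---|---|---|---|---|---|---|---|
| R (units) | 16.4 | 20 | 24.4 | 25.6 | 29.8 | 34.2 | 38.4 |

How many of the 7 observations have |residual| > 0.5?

d=2: ŷ = 10 + 2.2·2 = 14.4; e = 16.4 − 14.4 = 2
d=5: ŷ = 10 + 2.2·5 = 21; e = 20 − 21 = -1
d=7: ŷ = 10 + 2.2·7 = 25.4; e = 24.4 − 25.4 = -1
d=8: ŷ = 10 + 2.2·8 = 27.6; e = 25.6 − 27.6 = -2
d=9: ŷ = 10 + 2.2·9 = 29.8; e = 29.8 − 29.8 = 0
d=11: ŷ = 10 + 2.2·11 = 34.2; e = 34.2 − 34.2 = 0
d=12: ŷ = 10 + 2.2·12 = 36.4; e = 38.4 − 36.4 = 2
|e| > 0.5: d=2 (|e|=2), d=5 (|e|=1), d=7 (|e|=1), d=8 (|e|=2), d=12 (|e|=2) → 5

5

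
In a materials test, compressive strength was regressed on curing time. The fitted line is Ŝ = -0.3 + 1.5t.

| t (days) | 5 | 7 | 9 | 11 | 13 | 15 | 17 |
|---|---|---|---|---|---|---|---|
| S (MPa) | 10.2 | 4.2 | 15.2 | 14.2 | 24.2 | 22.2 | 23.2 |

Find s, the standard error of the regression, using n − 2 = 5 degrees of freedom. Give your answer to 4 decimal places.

s = 4.0497

t=5: Ŝ = -0.3 + 1.5·5 = 7.2; r = 10.2 − 7.2 = 3
t=7: Ŝ = -0.3 + 1.5·7 = 10.2; r = 4.2 − 10.2 = -6
t=9: Ŝ = -0.3 + 1.5·9 = 13.2; r = 15.2 − 13.2 = 2
t=11: Ŝ = -0.3 + 1.5·11 = 16.2; r = 14.2 − 16.2 = -2
t=13: Ŝ = -0.3 + 1.5·13 = 19.2; r = 24.2 − 19.2 = 5
t=15: Ŝ = -0.3 + 1.5·15 = 22.2; r = 22.2 − 22.2 = 0
t=17: Ŝ = -0.3 + 1.5·17 = 25.2; r = 23.2 − 25.2 = -2
SSE = 9 + 36 + 4 + 4 + 25 + 0 + 4 = 82
s = √(82/5) = √16.4 ≈ 4.0497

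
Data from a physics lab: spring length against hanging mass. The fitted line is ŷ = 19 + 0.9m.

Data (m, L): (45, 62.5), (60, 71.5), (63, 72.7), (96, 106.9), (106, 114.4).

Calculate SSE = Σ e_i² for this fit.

m=45: ŷ = 19 + 0.9·45 = 59.5; e = 62.5 − 59.5 = 3
m=60: ŷ = 19 + 0.9·60 = 73; e = 71.5 − 73 = -1.5
m=63: ŷ = 19 + 0.9·63 = 75.7; e = 72.7 − 75.7 = -3
m=96: ŷ = 19 + 0.9·96 = 105.4; e = 106.9 − 105.4 = 1.5
m=106: ŷ = 19 + 0.9·106 = 114.4; e = 114.4 − 114.4 = 0
SSE = 9 + 2.25 + 9 + 2.25 + 0 = 22.5

SSE = 22.5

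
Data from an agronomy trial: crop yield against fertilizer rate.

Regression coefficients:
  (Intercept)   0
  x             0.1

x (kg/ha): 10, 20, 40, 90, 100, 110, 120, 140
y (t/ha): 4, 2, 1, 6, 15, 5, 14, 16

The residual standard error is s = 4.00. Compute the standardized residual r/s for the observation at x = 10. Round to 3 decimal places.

0.750

ŷ = 0.1·10 = 1
r = 4 − 1 = 3
r/s = 3 / 4.00 = 0.750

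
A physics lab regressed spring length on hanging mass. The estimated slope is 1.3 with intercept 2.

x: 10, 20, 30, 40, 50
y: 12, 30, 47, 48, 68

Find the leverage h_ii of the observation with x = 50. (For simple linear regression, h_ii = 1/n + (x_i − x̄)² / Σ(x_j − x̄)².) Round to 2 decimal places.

h = 0.60

x̄ = (10 + 20 + 30 + 40 + 50)/5 = 30
Σ(x − x̄)² = 400 + 100 + 0 + 100 + 400 = 1000
h = 1/5 + (20)²/1000 = 0.2 + 0.4 = 0.60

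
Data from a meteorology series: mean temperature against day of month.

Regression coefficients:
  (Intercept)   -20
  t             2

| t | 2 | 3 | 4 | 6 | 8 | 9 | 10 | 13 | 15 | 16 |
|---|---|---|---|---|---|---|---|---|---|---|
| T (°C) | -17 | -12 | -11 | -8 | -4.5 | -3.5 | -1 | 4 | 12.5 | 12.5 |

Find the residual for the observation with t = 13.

T̂ = -20 + 2·13 = 6
e = 4 − 6 = -2

e = -2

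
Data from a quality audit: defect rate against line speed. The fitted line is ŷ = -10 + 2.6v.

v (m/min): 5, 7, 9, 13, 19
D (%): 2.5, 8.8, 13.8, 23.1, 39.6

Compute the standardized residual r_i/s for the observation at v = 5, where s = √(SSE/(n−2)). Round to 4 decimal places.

-0.7596

v=5: ŷ = -10 + 2.6·5 = 3; r = 2.5 − 3 = -0.5
v=7: ŷ = -10 + 2.6·7 = 8.2; r = 8.8 − 8.2 = 0.6
v=9: ŷ = -10 + 2.6·9 = 13.4; r = 13.8 − 13.4 = 0.4
v=13: ŷ = -10 + 2.6·13 = 23.8; r = 23.1 − 23.8 = -0.7
v=19: ŷ = -10 + 2.6·19 = 39.4; r = 39.6 − 39.4 = 0.2
SSE = 0.25 + 0.36 + 0.16 + 0.49 + 0.04 = 1.3
s = √(1.3/3) = 0.658281
r/s = -0.5 / 0.658281 = -0.7596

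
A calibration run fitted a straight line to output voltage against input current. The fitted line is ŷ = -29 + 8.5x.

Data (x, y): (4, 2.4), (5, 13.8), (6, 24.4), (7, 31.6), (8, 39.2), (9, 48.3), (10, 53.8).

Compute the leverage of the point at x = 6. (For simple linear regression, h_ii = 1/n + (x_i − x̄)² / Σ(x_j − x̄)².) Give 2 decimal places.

x̄ = (4 + 5 + 6 + 7 + 8 + 9 + 10)/7 = 7
Σ(x − x̄)² = 9 + 4 + 1 + 0 + 1 + 4 + 9 = 28
h = 1/7 + (-1)²/28 = 0.142857 + 0.0357143 = 0.18

h = 0.18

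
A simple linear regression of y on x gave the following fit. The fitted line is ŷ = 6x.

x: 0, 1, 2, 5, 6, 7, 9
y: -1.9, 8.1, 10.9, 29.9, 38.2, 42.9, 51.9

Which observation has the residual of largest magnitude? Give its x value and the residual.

x=0: ŷ = 6·0 = 0; e = -1.9 − 0 = -1.9
x=1: ŷ = 6·1 = 6; e = 8.1 − 6 = 2.1
x=2: ŷ = 6·2 = 12; e = 10.9 − 12 = -1.1
x=5: ŷ = 6·5 = 30; e = 29.9 − 30 = -0.1
x=6: ŷ = 6·6 = 36; e = 38.2 − 36 = 2.2
x=7: ŷ = 6·7 = 42; e = 42.9 − 42 = 0.9
x=9: ŷ = 6·9 = 54; e = 51.9 − 54 = -2.1
Largest |e| is 2.2 at x = 6, residual 2.2.

x = 6, e = 2.2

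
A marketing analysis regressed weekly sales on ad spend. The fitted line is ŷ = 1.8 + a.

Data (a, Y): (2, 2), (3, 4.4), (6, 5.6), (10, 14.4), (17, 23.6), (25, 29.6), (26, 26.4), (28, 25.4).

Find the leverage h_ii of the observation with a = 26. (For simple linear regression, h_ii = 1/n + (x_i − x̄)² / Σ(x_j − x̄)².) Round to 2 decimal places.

ā = (2 + 3 + 6 + 10 + 17 + 25 + 26 + 28)/8 = 14.625
Σ(a − ā)² = 159.391 + 135.141 + 74.3906 + 21.3906 + 5.64062 + 107.641 + 129.391 + 178.891 = 811.875
h = 1/8 + (11.375)²/811.875 = 0.125 + 0.159373 = 0.28

h = 0.28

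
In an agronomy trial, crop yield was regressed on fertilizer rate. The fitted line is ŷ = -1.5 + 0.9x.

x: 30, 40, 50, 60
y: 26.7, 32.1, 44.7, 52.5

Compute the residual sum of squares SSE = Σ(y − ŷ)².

SSE = 8.64

x=30: ŷ = -1.5 + 0.9·30 = 25.5; e = 26.7 − 25.5 = 1.2
x=40: ŷ = -1.5 + 0.9·40 = 34.5; e = 32.1 − 34.5 = -2.4
x=50: ŷ = -1.5 + 0.9·50 = 43.5; e = 44.7 − 43.5 = 1.2
x=60: ŷ = -1.5 + 0.9·60 = 52.5; e = 52.5 − 52.5 = 0
SSE = 1.44 + 5.76 + 1.44 + 0 = 8.64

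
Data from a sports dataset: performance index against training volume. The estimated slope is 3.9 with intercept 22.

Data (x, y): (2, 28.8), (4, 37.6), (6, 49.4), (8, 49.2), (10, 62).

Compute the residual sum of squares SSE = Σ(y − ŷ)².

x=2: ŷ = 22 + 3.9·2 = 29.8; r = 28.8 − 29.8 = -1
x=4: ŷ = 22 + 3.9·4 = 37.6; r = 37.6 − 37.6 = 0
x=6: ŷ = 22 + 3.9·6 = 45.4; r = 49.4 − 45.4 = 4
x=8: ŷ = 22 + 3.9·8 = 53.2; r = 49.2 − 53.2 = -4
x=10: ŷ = 22 + 3.9·10 = 61; r = 62 − 61 = 1
SSE = 1 + 0 + 16 + 16 + 1 = 34

SSE = 34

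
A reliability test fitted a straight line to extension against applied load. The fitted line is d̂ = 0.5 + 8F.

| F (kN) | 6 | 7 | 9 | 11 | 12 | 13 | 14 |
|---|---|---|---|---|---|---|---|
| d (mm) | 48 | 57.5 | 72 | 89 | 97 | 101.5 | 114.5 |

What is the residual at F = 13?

e = -3

d̂ = 0.5 + 8·13 = 104.5
e = 101.5 − 104.5 = -3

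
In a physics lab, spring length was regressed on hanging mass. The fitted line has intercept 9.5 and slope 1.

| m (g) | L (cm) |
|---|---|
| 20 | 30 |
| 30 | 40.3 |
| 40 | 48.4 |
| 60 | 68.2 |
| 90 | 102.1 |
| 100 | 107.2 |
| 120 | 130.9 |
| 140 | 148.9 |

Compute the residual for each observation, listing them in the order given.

0.5, 0.8, -1.1, -1.3, 2.6, -2.3, 1.4, -0.6

m=20: L̂ = 9.5 + 20 = 29.5; e = 30 − 29.5 = 0.5
m=30: L̂ = 9.5 + 30 = 39.5; e = 40.3 − 39.5 = 0.8
m=40: L̂ = 9.5 + 40 = 49.5; e = 48.4 − 49.5 = -1.1
m=60: L̂ = 9.5 + 60 = 69.5; e = 68.2 − 69.5 = -1.3
m=90: L̂ = 9.5 + 90 = 99.5; e = 102.1 − 99.5 = 2.6
m=100: L̂ = 9.5 + 100 = 109.5; e = 107.2 − 109.5 = -2.3
m=120: L̂ = 9.5 + 120 = 129.5; e = 130.9 − 129.5 = 1.4
m=140: L̂ = 9.5 + 140 = 149.5; e = 148.9 − 149.5 = -0.6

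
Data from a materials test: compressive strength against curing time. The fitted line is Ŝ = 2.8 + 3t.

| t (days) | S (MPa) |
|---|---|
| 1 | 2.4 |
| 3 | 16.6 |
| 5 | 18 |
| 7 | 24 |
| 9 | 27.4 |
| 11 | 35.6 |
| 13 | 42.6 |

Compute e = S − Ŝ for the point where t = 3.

e = 4.8

Ŝ = 2.8 + 3·3 = 11.8
e = 16.6 − 11.8 = 4.8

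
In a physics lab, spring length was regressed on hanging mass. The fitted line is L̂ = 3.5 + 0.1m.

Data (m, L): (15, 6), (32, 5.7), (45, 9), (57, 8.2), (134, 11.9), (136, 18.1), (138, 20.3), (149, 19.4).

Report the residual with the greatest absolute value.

m=15: L̂ = 3.5 + 0.1·15 = 5; r = 6 − 5 = 1
m=32: L̂ = 3.5 + 0.1·32 = 6.7; r = 5.7 − 6.7 = -1
m=45: L̂ = 3.5 + 0.1·45 = 8; r = 9 − 8 = 1
m=57: L̂ = 3.5 + 0.1·57 = 9.2; r = 8.2 − 9.2 = -1
m=134: L̂ = 3.5 + 0.1·134 = 16.9; r = 11.9 − 16.9 = -5
m=136: L̂ = 3.5 + 0.1·136 = 17.1; r = 18.1 − 17.1 = 1
m=138: L̂ = 3.5 + 0.1·138 = 17.3; r = 20.3 − 17.3 = 3
m=149: L̂ = 3.5 + 0.1·149 = 18.4; r = 19.4 − 18.4 = 1
Largest |r| is 5 at m = 134, residual -5.

r = -5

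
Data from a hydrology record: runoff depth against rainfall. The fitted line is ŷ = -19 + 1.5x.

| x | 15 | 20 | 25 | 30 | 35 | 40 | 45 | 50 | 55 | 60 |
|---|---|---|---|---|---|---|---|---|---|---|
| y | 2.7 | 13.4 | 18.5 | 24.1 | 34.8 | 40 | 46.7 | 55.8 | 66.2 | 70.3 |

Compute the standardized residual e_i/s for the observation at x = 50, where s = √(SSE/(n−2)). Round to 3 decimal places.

-0.116

x=15: ŷ = -19 + 1.5·15 = 3.5; e = 2.7 − 3.5 = -0.8
x=20: ŷ = -19 + 1.5·20 = 11; e = 13.4 − 11 = 2.4
x=25: ŷ = -19 + 1.5·25 = 18.5; e = 18.5 − 18.5 = 0
x=30: ŷ = -19 + 1.5·30 = 26; e = 24.1 − 26 = -1.9
x=35: ŷ = -19 + 1.5·35 = 33.5; e = 34.8 − 33.5 = 1.3
x=40: ŷ = -19 + 1.5·40 = 41; e = 40 − 41 = -1
x=45: ŷ = -19 + 1.5·45 = 48.5; e = 46.7 − 48.5 = -1.8
x=50: ŷ = -19 + 1.5·50 = 56; e = 55.8 − 56 = -0.2
x=55: ŷ = -19 + 1.5·55 = 63.5; e = 66.2 − 63.5 = 2.7
x=60: ŷ = -19 + 1.5·60 = 71; e = 70.3 − 71 = -0.7
SSE = 0.64 + 5.76 + 0 + 3.61 + 1.69 + 1 + 3.24 + 0.04 + 7.29 + 0.49 = 23.76
s = √(23.76/8) = 1.72337
e/s = -0.2 / 1.72337 = -0.116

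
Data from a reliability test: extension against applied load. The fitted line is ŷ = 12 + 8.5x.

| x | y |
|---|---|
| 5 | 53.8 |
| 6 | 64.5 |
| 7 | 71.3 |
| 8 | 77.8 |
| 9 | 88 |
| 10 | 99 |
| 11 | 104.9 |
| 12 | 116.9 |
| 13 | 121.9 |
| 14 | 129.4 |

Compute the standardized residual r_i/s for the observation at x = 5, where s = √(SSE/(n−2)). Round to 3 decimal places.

-0.408

x=5: ŷ = 12 + 8.5·5 = 54.5; r = 53.8 − 54.5 = -0.7
x=6: ŷ = 12 + 8.5·6 = 63; r = 64.5 − 63 = 1.5
x=7: ŷ = 12 + 8.5·7 = 71.5; r = 71.3 − 71.5 = -0.2
x=8: ŷ = 12 + 8.5·8 = 80; r = 77.8 − 80 = -2.2
x=9: ŷ = 12 + 8.5·9 = 88.5; r = 88 − 88.5 = -0.5
x=10: ŷ = 12 + 8.5·10 = 97; r = 99 − 97 = 2
x=11: ŷ = 12 + 8.5·11 = 105.5; r = 104.9 − 105.5 = -0.6
x=12: ŷ = 12 + 8.5·12 = 114; r = 116.9 − 114 = 2.9
x=13: ŷ = 12 + 8.5·13 = 122.5; r = 121.9 − 122.5 = -0.6
x=14: ŷ = 12 + 8.5·14 = 131; r = 129.4 − 131 = -1.6
SSE = 0.49 + 2.25 + 0.04 + 4.84 + 0.25 + 4 + 0.36 + 8.41 + 0.36 + 2.56 = 23.56
s = √(23.56/8) = 1.7161
r/s = -0.7 / 1.7161 = -0.408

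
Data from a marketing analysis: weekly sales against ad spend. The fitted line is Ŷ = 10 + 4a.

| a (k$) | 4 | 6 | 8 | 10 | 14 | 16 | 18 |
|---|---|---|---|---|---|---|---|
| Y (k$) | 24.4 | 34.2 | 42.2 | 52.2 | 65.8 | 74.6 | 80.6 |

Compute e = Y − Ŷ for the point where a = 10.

e = 2.2

Ŷ = 10 + 4·10 = 50
e = 52.2 − 50 = 2.2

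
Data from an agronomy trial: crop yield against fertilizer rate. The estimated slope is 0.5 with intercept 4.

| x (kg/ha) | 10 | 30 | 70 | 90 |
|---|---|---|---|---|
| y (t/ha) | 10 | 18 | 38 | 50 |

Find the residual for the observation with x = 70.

r = -1

ŷ = 4 + 0.5·70 = 39
r = 38 − 39 = -1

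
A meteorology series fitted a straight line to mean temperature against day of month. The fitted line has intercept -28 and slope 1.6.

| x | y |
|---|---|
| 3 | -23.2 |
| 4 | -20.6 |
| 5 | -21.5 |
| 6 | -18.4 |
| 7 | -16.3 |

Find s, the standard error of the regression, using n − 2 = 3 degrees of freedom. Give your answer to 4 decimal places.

s = 1.0801

x=3: ŷ = -28 + 1.6·3 = -23.2; r = -23.2 − (-23.2) = 0
x=4: ŷ = -28 + 1.6·4 = -21.6; r = -20.6 − (-21.6) = 1
x=5: ŷ = -28 + 1.6·5 = -20; r = -21.5 − (-20) = -1.5
x=6: ŷ = -28 + 1.6·6 = -18.4; r = -18.4 − (-18.4) = 0
x=7: ŷ = -28 + 1.6·7 = -16.8; r = -16.3 − (-16.8) = 0.5
SSE = 0 + 1 + 2.25 + 0 + 0.25 = 3.5
s = √(3.5/3) = √1.16667 ≈ 1.0801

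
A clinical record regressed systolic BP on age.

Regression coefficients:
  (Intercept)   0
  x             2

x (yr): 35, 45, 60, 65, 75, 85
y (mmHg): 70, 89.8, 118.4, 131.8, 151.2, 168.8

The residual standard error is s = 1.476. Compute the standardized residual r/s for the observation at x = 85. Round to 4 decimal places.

ŷ = 2·85 = 170
r = 168.8 − 170 = -1.2
r/s = -1.2 / 1.476 = -0.8130

-0.8130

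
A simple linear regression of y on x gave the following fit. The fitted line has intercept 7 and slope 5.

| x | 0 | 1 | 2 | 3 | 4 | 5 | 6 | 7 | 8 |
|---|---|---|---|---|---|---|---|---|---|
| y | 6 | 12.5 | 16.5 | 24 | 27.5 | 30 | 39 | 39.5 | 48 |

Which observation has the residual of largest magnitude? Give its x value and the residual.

x = 7, e = -2.5

x=0: ŷ = 7 + 5·0 = 7; e = 6 − 7 = -1
x=1: ŷ = 7 + 5·1 = 12; e = 12.5 − 12 = 0.5
x=2: ŷ = 7 + 5·2 = 17; e = 16.5 − 17 = -0.5
x=3: ŷ = 7 + 5·3 = 22; e = 24 − 22 = 2
x=4: ŷ = 7 + 5·4 = 27; e = 27.5 − 27 = 0.5
x=5: ŷ = 7 + 5·5 = 32; e = 30 − 32 = -2
x=6: ŷ = 7 + 5·6 = 37; e = 39 − 37 = 2
x=7: ŷ = 7 + 5·7 = 42; e = 39.5 − 42 = -2.5
x=8: ŷ = 7 + 5·8 = 47; e = 48 − 47 = 1
Largest |e| is 2.5 at x = 7, residual -2.5.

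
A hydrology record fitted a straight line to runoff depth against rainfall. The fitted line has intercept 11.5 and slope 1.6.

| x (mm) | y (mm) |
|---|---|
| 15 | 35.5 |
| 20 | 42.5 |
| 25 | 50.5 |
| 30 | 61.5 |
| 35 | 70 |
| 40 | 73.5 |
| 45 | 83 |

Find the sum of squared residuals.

SSE = 16.5

x=15: ŷ = 11.5 + 1.6·15 = 35.5; e = 35.5 − 35.5 = 0
x=20: ŷ = 11.5 + 1.6·20 = 43.5; e = 42.5 − 43.5 = -1
x=25: ŷ = 11.5 + 1.6·25 = 51.5; e = 50.5 − 51.5 = -1
x=30: ŷ = 11.5 + 1.6·30 = 59.5; e = 61.5 − 59.5 = 2
x=35: ŷ = 11.5 + 1.6·35 = 67.5; e = 70 − 67.5 = 2.5
x=40: ŷ = 11.5 + 1.6·40 = 75.5; e = 73.5 − 75.5 = -2
x=45: ŷ = 11.5 + 1.6·45 = 83.5; e = 83 − 83.5 = -0.5
SSE = 0 + 1 + 1 + 4 + 6.25 + 4 + 0.25 = 16.5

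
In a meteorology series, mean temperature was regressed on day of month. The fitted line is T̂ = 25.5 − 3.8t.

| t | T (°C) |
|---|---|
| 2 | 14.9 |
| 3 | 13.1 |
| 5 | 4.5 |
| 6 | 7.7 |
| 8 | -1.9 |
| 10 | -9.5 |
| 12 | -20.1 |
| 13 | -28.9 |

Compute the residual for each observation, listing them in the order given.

t=2: T̂ = 25.5 − 3.8·2 = 17.9; r = 14.9 − 17.9 = -3
t=3: T̂ = 25.5 − 3.8·3 = 14.1; r = 13.1 − 14.1 = -1
t=5: T̂ = 25.5 − 3.8·5 = 6.5; r = 4.5 − 6.5 = -2
t=6: T̂ = 25.5 − 3.8·6 = 2.7; r = 7.7 − 2.7 = 5
t=8: T̂ = 25.5 − 3.8·8 = -4.9; r = -1.9 − (-4.9) = 3
t=10: T̂ = 25.5 − 3.8·10 = -12.5; r = -9.5 − (-12.5) = 3
t=12: T̂ = 25.5 − 3.8·12 = -20.1; r = -20.1 − (-20.1) = 0
t=13: T̂ = 25.5 − 3.8·13 = -23.9; r = -28.9 − (-23.9) = -5

-3, -1, -2, 5, 3, 3, 0, -5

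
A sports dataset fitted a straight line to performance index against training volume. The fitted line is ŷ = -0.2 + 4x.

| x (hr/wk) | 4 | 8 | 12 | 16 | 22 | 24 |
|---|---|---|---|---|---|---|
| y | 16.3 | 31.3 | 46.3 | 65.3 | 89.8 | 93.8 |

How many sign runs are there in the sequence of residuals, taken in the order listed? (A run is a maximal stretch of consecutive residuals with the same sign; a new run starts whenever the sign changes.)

4 runs

x=4: ŷ = -0.2 + 4·4 = 15.8; r = 16.3 − 15.8 = 0.5
x=8: ŷ = -0.2 + 4·8 = 31.8; r = 31.3 − 31.8 = -0.5
x=12: ŷ = -0.2 + 4·12 = 47.8; r = 46.3 − 47.8 = -1.5
x=16: ŷ = -0.2 + 4·16 = 63.8; r = 65.3 − 63.8 = 1.5
x=22: ŷ = -0.2 + 4·22 = 87.8; r = 89.8 − 87.8 = 2
x=24: ŷ = -0.2 + 4·24 = 95.8; r = 93.8 − 95.8 = -2
Signs: + − − + + −
Runs: +×1, −×2, +×2, −×1 → 4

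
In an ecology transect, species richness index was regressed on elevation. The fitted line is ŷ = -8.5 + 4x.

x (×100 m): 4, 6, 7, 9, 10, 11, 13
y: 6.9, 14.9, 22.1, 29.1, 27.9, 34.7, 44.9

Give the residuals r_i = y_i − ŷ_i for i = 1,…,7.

x=4: ŷ = -8.5 + 4·4 = 7.5; r = 6.9 − 7.5 = -0.6
x=6: ŷ = -8.5 + 4·6 = 15.5; r = 14.9 − 15.5 = -0.6
x=7: ŷ = -8.5 + 4·7 = 19.5; r = 22.1 − 19.5 = 2.6
x=9: ŷ = -8.5 + 4·9 = 27.5; r = 29.1 − 27.5 = 1.6
x=10: ŷ = -8.5 + 4·10 = 31.5; r = 27.9 − 31.5 = -3.6
x=11: ŷ = -8.5 + 4·11 = 35.5; r = 34.7 − 35.5 = -0.8
x=13: ŷ = -8.5 + 4·13 = 43.5; r = 44.9 − 43.5 = 1.4

-0.6, -0.6, 2.6, 1.6, -3.6, -0.8, 1.4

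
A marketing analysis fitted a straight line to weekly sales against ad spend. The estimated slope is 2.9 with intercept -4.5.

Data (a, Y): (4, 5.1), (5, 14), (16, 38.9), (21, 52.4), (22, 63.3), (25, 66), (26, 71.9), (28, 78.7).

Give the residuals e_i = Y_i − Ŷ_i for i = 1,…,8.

a=4: Ŷ = -4.5 + 2.9·4 = 7.1; e = 5.1 − 7.1 = -2
a=5: Ŷ = -4.5 + 2.9·5 = 10; e = 14 − 10 = 4
a=16: Ŷ = -4.5 + 2.9·16 = 41.9; e = 38.9 − 41.9 = -3
a=21: Ŷ = -4.5 + 2.9·21 = 56.4; e = 52.4 − 56.4 = -4
a=22: Ŷ = -4.5 + 2.9·22 = 59.3; e = 63.3 − 59.3 = 4
a=25: Ŷ = -4.5 + 2.9·25 = 68; e = 66 − 68 = -2
a=26: Ŷ = -4.5 + 2.9·26 = 70.9; e = 71.9 − 70.9 = 1
a=28: Ŷ = -4.5 + 2.9·28 = 76.7; e = 78.7 − 76.7 = 2

-2, 4, -3, -4, 4, -2, 1, 2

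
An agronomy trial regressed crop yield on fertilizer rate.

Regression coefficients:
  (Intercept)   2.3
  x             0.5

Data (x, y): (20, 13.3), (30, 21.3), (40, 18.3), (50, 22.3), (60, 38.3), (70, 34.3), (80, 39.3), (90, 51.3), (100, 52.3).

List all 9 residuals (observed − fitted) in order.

1, 4, -4, -5, 6, -3, -3, 4, 0

x=20: ŷ = 2.3 + 0.5·20 = 12.3; e = 13.3 − 12.3 = 1
x=30: ŷ = 2.3 + 0.5·30 = 17.3; e = 21.3 − 17.3 = 4
x=40: ŷ = 2.3 + 0.5·40 = 22.3; e = 18.3 − 22.3 = -4
x=50: ŷ = 2.3 + 0.5·50 = 27.3; e = 22.3 − 27.3 = -5
x=60: ŷ = 2.3 + 0.5·60 = 32.3; e = 38.3 − 32.3 = 6
x=70: ŷ = 2.3 + 0.5·70 = 37.3; e = 34.3 − 37.3 = -3
x=80: ŷ = 2.3 + 0.5·80 = 42.3; e = 39.3 − 42.3 = -3
x=90: ŷ = 2.3 + 0.5·90 = 47.3; e = 51.3 − 47.3 = 4
x=100: ŷ = 2.3 + 0.5·100 = 52.3; e = 52.3 − 52.3 = 0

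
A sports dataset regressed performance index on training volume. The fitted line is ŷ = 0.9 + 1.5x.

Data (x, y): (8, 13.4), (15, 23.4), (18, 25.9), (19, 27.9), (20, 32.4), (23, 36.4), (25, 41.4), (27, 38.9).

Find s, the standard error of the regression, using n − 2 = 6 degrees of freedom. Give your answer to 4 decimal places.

x=8: ŷ = 0.9 + 1.5·8 = 12.9; r = 13.4 − 12.9 = 0.5
x=15: ŷ = 0.9 + 1.5·15 = 23.4; r = 23.4 − 23.4 = 0
x=18: ŷ = 0.9 + 1.5·18 = 27.9; r = 25.9 − 27.9 = -2
x=19: ŷ = 0.9 + 1.5·19 = 29.4; r = 27.9 − 29.4 = -1.5
x=20: ŷ = 0.9 + 1.5·20 = 30.9; r = 32.4 − 30.9 = 1.5
x=23: ŷ = 0.9 + 1.5·23 = 35.4; r = 36.4 − 35.4 = 1
x=25: ŷ = 0.9 + 1.5·25 = 38.4; r = 41.4 − 38.4 = 3
x=27: ŷ = 0.9 + 1.5·27 = 41.4; r = 38.9 − 41.4 = -2.5
SSE = 0.25 + 0 + 4 + 2.25 + 2.25 + 1 + 9 + 6.25 = 25
s = √(25/6) = √4.16667 ≈ 2.0412

s = 2.0412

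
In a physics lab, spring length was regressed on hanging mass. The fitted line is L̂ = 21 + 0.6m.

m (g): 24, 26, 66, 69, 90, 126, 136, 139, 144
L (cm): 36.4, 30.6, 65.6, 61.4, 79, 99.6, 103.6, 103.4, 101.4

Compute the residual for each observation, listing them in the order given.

1, -6, 5, -1, 4, 3, 1, -1, -6

m=24: L̂ = 21 + 0.6·24 = 35.4; e = 36.4 − 35.4 = 1
m=26: L̂ = 21 + 0.6·26 = 36.6; e = 30.6 − 36.6 = -6
m=66: L̂ = 21 + 0.6·66 = 60.6; e = 65.6 − 60.6 = 5
m=69: L̂ = 21 + 0.6·69 = 62.4; e = 61.4 − 62.4 = -1
m=90: L̂ = 21 + 0.6·90 = 75; e = 79 − 75 = 4
m=126: L̂ = 21 + 0.6·126 = 96.6; e = 99.6 − 96.6 = 3
m=136: L̂ = 21 + 0.6·136 = 102.6; e = 103.6 − 102.6 = 1
m=139: L̂ = 21 + 0.6·139 = 104.4; e = 103.4 − 104.4 = -1
m=144: L̂ = 21 + 0.6·144 = 107.4; e = 101.4 − 107.4 = -6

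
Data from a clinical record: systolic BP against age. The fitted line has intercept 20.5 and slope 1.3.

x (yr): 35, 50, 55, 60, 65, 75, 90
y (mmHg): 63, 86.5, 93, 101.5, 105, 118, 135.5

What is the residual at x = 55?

e = 1

ŷ = 20.5 + 1.3·55 = 92
e = 93 − 92 = 1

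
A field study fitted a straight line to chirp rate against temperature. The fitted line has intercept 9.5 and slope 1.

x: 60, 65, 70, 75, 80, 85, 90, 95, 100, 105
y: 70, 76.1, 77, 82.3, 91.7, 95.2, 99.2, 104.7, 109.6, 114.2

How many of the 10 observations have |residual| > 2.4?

1

x=60: ŷ = 9.5 + 60 = 69.5; e = 70 − 69.5 = 0.5
x=65: ŷ = 9.5 + 65 = 74.5; e = 76.1 − 74.5 = 1.6
x=70: ŷ = 9.5 + 70 = 79.5; e = 77 − 79.5 = -2.5
x=75: ŷ = 9.5 + 75 = 84.5; e = 82.3 − 84.5 = -2.2
x=80: ŷ = 9.5 + 80 = 89.5; e = 91.7 − 89.5 = 2.2
x=85: ŷ = 9.5 + 85 = 94.5; e = 95.2 − 94.5 = 0.7
x=90: ŷ = 9.5 + 90 = 99.5; e = 99.2 − 99.5 = -0.3
x=95: ŷ = 9.5 + 95 = 104.5; e = 104.7 − 104.5 = 0.2
x=100: ŷ = 9.5 + 100 = 109.5; e = 109.6 − 109.5 = 0.1
x=105: ŷ = 9.5 + 105 = 114.5; e = 114.2 − 114.5 = -0.3
|e| > 2.4: x=70 (|e|=2.5) → 1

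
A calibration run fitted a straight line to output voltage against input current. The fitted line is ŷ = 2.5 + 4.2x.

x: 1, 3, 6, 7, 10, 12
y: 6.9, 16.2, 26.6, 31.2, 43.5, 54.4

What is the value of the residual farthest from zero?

x=1: ŷ = 2.5 + 4.2·1 = 6.7; e = 6.9 − 6.7 = 0.2
x=3: ŷ = 2.5 + 4.2·3 = 15.1; e = 16.2 − 15.1 = 1.1
x=6: ŷ = 2.5 + 4.2·6 = 27.7; e = 26.6 − 27.7 = -1.1
x=7: ŷ = 2.5 + 4.2·7 = 31.9; e = 31.2 − 31.9 = -0.7
x=10: ŷ = 2.5 + 4.2·10 = 44.5; e = 43.5 − 44.5 = -1
x=12: ŷ = 2.5 + 4.2·12 = 52.9; e = 54.4 − 52.9 = 1.5
Largest |e| is 1.5 at x = 12, residual 1.5.

e = 1.5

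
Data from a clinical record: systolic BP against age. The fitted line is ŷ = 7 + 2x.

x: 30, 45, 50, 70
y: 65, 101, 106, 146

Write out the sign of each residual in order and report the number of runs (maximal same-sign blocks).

x=30: ŷ = 7 + 2·30 = 67; r = 65 − 67 = -2
x=45: ŷ = 7 + 2·45 = 97; r = 101 − 97 = 4
x=50: ŷ = 7 + 2·50 = 107; r = 106 − 107 = -1
x=70: ŷ = 7 + 2·70 = 147; r = 146 − 147 = -1
Signs: − + − −
Runs: −×1, +×1, −×2 → 3

3 runs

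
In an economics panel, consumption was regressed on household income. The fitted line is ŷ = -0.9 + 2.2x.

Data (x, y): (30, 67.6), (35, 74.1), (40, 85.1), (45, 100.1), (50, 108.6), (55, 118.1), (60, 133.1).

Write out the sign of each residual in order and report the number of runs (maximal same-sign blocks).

5 runs

x=30: ŷ = -0.9 + 2.2·30 = 65.1; e = 67.6 − 65.1 = 2.5
x=35: ŷ = -0.9 + 2.2·35 = 76.1; e = 74.1 − 76.1 = -2
x=40: ŷ = -0.9 + 2.2·40 = 87.1; e = 85.1 − 87.1 = -2
x=45: ŷ = -0.9 + 2.2·45 = 98.1; e = 100.1 − 98.1 = 2
x=50: ŷ = -0.9 + 2.2·50 = 109.1; e = 108.6 − 109.1 = -0.5
x=55: ŷ = -0.9 + 2.2·55 = 120.1; e = 118.1 − 120.1 = -2
x=60: ŷ = -0.9 + 2.2·60 = 131.1; e = 133.1 − 131.1 = 2
Signs: + − − + − − +
Runs: +×1, −×2, +×1, −×2, +×1 → 5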